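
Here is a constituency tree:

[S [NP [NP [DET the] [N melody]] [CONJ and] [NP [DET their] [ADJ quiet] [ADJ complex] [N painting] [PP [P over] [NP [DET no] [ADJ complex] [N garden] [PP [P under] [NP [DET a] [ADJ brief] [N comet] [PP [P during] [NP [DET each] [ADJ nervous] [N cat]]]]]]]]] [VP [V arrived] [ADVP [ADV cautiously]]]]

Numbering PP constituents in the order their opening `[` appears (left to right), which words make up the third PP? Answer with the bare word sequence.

during each nervous cat

In left-to-right order the PP constituents are "over no complex garden under a brief comet during each nervous cat"; "under a brief comet during each nervous cat"; "during each nervous cat". Number 3 is "during each nervous cat".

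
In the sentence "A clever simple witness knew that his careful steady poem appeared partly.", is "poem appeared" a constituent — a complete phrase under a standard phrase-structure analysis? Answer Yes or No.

No

The sequence begins inside the noun phrase "his careful steady poem" and ends inside the verb phrase "appeared partly"; it crosses a phrase boundary, so no single node in the tree spans exactly those words.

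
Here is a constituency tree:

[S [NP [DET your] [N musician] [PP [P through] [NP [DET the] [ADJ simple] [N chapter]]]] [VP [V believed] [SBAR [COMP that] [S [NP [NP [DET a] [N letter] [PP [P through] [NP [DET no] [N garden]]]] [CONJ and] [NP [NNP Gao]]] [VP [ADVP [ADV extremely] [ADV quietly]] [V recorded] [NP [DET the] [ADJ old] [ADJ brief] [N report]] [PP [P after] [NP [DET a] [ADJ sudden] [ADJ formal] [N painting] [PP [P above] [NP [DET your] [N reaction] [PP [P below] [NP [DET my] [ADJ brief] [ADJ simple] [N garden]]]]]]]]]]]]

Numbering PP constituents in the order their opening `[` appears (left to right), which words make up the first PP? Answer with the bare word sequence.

The PP opening brackets appear, in order, over: "through the simple chapter"; "through no garden"; "after a sudden formal painting above your reaction below my brief simple garden"; "above your reaction below my brief simple garden"; "below my brief simple garden". The first one spans "through the simple chapter".

through the simple chapter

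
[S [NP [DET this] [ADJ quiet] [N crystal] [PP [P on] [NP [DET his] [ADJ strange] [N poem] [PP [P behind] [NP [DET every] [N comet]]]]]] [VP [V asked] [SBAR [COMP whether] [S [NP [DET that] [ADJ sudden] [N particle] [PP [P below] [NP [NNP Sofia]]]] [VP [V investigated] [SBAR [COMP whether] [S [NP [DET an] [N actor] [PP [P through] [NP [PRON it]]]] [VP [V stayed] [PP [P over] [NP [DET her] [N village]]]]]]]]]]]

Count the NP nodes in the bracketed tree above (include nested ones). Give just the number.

The NP constituents are: [NP this quiet crystal on his strange poem behind every comet]; [NP his strange poem behind every comet]; [NP every comet]; [NP that sudden particle below Sofia]; [NP Sofia]; [NP an actor through it] …. Total: 8.

8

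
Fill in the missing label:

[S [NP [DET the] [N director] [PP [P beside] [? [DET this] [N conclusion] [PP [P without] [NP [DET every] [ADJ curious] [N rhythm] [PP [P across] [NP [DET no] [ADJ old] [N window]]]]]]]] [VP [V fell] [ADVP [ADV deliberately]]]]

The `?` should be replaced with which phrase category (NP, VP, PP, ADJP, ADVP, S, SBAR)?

NP

A constituent whose immediate children are DET 'this', N 'conclusion', PP is a noun phrase: NP.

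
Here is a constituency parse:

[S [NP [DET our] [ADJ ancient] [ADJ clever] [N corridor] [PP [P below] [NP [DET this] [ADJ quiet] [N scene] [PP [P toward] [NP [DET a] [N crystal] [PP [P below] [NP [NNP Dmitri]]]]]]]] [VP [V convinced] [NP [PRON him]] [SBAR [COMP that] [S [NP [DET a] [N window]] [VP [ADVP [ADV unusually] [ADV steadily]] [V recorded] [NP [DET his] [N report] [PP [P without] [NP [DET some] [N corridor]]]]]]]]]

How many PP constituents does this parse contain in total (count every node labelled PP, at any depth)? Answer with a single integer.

4

Scanning left to right, an opening `[PP` appears at word positions 5, 9, 12, 24 — 4 in total.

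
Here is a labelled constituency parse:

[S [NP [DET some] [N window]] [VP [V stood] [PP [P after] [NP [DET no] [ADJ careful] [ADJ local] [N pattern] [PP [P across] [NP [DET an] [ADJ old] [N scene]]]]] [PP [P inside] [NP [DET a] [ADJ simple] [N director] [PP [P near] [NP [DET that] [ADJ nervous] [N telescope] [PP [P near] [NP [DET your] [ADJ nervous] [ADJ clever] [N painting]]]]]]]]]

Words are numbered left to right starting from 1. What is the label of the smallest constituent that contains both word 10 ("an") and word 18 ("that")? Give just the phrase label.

Both words fall inside [VP stood after no careful local pattern across an old scene inside a simple director near that nervous telescope near your nervous clever painting] (words 3–25), and no smaller constituent contains them both. Label: VP.

VP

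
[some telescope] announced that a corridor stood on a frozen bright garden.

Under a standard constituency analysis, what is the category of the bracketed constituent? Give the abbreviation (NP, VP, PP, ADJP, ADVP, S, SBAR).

The bracketed span "some telescope" is headed by "telescope", making it a noun phrase (NP).

NP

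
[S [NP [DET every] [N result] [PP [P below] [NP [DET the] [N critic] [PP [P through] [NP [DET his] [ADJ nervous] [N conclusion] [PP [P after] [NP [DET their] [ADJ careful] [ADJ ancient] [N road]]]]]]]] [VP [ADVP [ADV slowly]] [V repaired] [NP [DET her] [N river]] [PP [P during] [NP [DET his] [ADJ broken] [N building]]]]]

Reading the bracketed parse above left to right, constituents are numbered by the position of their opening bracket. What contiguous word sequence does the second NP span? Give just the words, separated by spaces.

the critic through his nervous conclusion after their careful ancient road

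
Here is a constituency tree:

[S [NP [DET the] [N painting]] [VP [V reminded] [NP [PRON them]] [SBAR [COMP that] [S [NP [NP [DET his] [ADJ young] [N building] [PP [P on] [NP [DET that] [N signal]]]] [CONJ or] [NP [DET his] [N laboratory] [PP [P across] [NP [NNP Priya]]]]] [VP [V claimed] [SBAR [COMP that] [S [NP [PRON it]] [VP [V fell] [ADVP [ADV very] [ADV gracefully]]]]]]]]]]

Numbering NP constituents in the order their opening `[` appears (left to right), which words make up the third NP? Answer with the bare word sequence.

his young building on that signal or his laboratory across Priya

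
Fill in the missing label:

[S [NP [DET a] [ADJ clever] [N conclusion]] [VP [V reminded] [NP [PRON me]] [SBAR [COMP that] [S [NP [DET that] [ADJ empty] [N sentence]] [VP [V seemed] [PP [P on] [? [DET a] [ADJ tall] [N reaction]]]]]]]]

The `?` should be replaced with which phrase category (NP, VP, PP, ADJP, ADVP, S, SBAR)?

NP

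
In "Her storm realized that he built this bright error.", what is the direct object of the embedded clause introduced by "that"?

this bright error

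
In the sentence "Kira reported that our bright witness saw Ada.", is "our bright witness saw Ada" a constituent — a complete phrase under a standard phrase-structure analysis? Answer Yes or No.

Yes

These words form the whole clause headed by "saw", so yes — one constituent.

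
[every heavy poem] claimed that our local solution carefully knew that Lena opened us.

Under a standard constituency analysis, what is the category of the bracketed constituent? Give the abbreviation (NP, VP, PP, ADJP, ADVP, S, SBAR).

The bracketed span "every heavy poem" is headed by "poem", making it a noun phrase (NP).

NP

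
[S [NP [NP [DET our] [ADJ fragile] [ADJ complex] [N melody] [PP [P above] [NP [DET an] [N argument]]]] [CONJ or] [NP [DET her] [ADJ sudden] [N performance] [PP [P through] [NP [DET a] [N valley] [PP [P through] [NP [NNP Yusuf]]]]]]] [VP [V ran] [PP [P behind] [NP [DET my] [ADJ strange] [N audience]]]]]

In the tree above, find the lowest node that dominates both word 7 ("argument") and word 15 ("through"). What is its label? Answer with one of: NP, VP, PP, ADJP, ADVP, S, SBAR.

NP

Word 7 lies under S → NP → NP → PP → NP → N; word 15 lies under S → NP → NP → PP → NP → PP → P. The lowest shared node is the NP.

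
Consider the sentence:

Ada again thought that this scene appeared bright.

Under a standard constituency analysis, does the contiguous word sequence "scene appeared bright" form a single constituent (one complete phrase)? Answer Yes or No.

"scene" belongs to the noun phrase "this scene" while "bright" belongs to the verb phrase "appeared bright"; a span that runs across that boundary is not a single phrase.

No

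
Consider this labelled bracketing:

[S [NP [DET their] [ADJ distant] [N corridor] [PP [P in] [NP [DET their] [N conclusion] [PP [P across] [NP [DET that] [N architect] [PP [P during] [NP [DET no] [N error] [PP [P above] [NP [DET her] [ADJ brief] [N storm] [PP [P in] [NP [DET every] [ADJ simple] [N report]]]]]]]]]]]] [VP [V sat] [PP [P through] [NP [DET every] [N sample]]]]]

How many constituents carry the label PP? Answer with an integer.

6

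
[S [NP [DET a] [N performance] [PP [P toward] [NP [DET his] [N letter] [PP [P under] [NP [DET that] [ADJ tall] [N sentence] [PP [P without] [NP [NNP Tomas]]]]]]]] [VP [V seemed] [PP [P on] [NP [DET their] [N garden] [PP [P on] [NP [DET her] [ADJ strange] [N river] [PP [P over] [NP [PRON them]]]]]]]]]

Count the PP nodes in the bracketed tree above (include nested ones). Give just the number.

6

Listing each PP by its span: [PP toward his letter under that tall sentence without Tomas]; [PP under that tall sentence without Tomas]; [PP without Tomas]; [PP on their garden on her strange river over them]; [PP on her strange river over them]; [PP over them] — that makes 6.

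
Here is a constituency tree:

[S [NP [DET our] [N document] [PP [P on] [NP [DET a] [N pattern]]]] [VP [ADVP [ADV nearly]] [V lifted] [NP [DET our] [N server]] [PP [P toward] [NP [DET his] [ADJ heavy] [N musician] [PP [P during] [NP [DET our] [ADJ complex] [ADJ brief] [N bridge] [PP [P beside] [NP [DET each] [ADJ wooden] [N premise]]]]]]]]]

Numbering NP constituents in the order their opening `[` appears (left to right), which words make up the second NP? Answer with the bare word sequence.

The NP opening brackets appear, in order, over: "our document on a pattern"; "a pattern"; "our server"; "his heavy musician during our complex brief bridge beside each wooden premise"; "our complex brief bridge beside each wooden premise"; "each wooden premise". The second one spans "a pattern".

a pattern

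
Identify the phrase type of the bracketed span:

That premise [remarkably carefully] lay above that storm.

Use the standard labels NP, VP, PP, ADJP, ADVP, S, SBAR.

ADVP

"carefully" is the head of the bracketed span, so the span is an adverb phrase: ADVP.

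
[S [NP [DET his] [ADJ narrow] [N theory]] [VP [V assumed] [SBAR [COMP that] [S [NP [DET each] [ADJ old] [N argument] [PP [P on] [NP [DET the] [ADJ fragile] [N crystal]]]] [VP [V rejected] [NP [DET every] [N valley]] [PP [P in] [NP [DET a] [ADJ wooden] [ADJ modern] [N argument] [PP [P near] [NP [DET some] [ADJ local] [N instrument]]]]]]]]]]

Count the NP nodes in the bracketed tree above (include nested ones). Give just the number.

Scanning left to right, an opening `[NP` appears at word positions 1, 6, 10, 14, 17, 22 — 6 in total.

6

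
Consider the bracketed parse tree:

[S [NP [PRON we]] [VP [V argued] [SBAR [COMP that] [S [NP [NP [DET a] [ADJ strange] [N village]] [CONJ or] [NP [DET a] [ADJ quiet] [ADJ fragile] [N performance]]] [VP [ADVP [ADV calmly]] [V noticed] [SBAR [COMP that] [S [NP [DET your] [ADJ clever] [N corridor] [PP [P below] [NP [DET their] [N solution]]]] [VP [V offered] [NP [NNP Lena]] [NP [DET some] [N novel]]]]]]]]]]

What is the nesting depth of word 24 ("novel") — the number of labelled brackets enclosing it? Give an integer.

10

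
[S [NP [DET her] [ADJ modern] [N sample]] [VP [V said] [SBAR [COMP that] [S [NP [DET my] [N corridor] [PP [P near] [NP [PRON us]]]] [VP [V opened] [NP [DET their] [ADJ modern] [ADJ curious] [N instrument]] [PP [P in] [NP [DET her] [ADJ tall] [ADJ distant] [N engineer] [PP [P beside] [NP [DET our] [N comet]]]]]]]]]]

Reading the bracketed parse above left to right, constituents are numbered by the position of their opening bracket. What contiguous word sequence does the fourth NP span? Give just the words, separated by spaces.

their modern curious instrument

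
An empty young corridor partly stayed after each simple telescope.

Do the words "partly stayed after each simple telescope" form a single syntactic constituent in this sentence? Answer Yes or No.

Yes

These words form the whole verb phrase headed by "stayed", so yes — one constituent.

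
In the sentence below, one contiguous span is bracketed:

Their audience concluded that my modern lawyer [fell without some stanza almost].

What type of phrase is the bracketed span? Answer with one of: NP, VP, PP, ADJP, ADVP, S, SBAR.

The span is built around the verb "fell" — a verb phrase (VP).

VP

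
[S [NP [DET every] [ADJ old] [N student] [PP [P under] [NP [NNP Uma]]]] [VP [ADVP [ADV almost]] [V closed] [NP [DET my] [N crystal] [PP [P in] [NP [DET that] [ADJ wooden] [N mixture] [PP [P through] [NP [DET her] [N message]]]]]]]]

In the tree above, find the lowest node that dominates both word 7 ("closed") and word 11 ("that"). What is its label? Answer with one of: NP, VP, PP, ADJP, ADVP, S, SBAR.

VP

Both words fall inside [VP almost closed my crystal in that wooden mixture through her message] (words 6–16), and no smaller constituent contains them both. Label: VP.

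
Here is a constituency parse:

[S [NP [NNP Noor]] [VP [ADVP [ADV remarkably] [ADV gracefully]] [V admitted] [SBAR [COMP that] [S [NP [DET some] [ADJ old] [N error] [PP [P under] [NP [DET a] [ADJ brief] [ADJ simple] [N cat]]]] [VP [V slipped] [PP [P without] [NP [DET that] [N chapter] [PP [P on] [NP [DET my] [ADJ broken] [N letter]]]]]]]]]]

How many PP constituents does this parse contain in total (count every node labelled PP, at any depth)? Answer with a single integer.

3

Listing each PP by its span: [PP under a brief simple cat]; [PP without that chapter on my broken letter]; [PP on my broken letter] — that makes 3.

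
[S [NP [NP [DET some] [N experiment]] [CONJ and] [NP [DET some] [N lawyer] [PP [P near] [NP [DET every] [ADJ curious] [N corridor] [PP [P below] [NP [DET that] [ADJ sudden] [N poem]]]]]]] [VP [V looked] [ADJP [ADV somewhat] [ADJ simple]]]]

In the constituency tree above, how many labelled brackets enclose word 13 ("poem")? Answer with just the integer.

8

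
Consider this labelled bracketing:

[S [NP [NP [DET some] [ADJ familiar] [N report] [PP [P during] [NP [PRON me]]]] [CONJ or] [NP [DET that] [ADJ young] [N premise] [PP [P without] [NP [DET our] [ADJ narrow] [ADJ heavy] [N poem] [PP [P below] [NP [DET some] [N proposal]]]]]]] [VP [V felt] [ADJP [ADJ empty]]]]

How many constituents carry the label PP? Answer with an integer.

3

The PP constituents are: [PP during me]; [PP without our narrow heavy poem below some proposal]; [PP below some proposal]. Total: 3.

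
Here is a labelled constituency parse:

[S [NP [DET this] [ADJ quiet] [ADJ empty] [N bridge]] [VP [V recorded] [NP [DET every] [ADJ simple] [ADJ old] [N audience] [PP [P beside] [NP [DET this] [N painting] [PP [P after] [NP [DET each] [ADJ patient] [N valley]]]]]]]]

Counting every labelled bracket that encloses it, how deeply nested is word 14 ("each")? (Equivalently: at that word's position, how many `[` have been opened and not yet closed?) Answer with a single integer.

Path from the root down to the word: S → VP → NP → PP → NP → PP → NP → DET. That is 8 enclosing brackets.

8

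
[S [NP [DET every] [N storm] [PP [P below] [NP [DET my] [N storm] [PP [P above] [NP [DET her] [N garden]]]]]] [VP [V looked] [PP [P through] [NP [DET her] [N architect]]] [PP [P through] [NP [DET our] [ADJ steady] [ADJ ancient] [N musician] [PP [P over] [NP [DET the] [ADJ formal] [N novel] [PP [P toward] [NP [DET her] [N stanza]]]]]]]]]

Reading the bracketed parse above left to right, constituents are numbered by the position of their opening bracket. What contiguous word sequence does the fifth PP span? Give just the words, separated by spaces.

over the formal novel toward her stanza

The PP opening brackets appear, in order, over: "below my storm above her garden"; "above her garden"; "through her architect"; "through our steady ancient musician over the formal novel toward her stanza"; "over the formal novel toward her stanza"; "toward her stanza". The fifth one spans "over the formal novel toward her stanza".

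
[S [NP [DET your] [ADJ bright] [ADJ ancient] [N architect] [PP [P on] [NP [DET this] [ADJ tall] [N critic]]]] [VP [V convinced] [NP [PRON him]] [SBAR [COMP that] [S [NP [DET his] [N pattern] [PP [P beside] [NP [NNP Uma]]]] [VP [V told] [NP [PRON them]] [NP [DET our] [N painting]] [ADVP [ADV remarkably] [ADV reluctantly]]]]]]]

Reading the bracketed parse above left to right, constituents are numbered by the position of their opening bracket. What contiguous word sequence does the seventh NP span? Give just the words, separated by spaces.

our painting

In left-to-right order the NP constituents are "your bright ancient architect on this tall critic"; "this tall critic"; "him"; "his pattern beside Uma"; "Uma"; "them"; "our painting". Number 7 is "our painting".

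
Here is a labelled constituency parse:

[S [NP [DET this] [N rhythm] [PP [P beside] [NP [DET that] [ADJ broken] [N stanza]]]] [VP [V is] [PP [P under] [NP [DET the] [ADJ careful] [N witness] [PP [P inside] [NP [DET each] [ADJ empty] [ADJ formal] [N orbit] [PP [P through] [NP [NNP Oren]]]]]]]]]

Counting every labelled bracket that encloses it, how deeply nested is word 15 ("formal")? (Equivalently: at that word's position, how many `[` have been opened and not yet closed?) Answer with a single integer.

7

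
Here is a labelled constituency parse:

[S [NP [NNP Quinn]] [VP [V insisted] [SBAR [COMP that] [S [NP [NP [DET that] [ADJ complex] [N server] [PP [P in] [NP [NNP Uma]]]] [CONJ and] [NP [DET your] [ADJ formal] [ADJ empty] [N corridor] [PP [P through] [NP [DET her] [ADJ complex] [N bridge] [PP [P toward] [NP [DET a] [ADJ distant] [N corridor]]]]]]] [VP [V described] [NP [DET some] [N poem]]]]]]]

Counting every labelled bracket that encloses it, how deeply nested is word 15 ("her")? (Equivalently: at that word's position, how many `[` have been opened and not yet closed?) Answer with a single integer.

Path from the root down to the word: S → VP → SBAR → S → NP → NP → PP → NP → DET. That is 9 enclosing brackets.

9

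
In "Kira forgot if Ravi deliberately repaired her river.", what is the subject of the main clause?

The subject of the main clause is the NP immediately before the verb "forgot": "Kira".

Kira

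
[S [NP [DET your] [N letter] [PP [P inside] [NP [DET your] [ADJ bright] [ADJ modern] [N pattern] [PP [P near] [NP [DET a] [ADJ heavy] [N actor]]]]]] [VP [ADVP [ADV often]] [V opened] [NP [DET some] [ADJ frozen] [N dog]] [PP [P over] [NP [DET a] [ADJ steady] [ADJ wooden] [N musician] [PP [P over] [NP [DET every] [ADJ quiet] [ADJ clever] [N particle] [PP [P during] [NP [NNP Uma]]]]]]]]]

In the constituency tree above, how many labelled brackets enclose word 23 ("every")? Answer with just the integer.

7

Path from the root down to the word: S → VP → PP → NP → PP → NP → DET. That is 7 enclosing brackets.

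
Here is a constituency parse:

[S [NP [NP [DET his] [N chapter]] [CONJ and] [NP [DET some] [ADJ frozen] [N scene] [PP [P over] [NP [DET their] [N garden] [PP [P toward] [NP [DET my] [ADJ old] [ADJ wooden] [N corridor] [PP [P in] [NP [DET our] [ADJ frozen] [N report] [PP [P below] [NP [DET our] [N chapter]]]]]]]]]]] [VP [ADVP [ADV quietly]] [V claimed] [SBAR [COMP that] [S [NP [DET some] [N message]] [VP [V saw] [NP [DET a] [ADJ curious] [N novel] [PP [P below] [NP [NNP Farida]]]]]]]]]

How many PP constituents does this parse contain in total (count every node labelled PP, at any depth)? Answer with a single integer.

Listing each PP by its span: [PP over their garden toward my old wooden corridor in our frozen report below our chapter]; [PP toward my old wooden corridor in our frozen report below our chapter]; [PP in our frozen report below our chapter]; [PP below our chapter]; [PP below Farida] — that makes 5.

5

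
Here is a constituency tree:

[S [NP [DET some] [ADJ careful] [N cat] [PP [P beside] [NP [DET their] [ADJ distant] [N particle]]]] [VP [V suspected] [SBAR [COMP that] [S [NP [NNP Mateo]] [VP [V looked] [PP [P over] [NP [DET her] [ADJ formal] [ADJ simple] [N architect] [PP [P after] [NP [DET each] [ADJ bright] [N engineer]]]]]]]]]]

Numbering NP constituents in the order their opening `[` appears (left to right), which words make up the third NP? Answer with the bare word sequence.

Mateo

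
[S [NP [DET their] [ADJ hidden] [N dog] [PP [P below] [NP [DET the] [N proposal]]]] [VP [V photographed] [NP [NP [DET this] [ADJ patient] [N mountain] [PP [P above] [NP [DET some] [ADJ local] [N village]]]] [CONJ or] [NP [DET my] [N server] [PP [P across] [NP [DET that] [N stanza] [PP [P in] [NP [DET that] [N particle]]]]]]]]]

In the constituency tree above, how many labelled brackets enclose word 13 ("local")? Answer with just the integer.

7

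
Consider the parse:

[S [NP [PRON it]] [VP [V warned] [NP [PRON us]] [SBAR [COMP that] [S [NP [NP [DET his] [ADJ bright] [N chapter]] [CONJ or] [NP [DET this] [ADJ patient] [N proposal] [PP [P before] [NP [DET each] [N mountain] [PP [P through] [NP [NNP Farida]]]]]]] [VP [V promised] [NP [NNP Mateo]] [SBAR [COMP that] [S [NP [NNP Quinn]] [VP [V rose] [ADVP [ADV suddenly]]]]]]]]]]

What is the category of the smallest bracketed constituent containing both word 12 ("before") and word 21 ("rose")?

S

Both words fall inside [S his bright chapter or this patient proposal before each mountain through Farida promised Mateo that Quinn rose suddenly] (words 5–22), and no smaller constituent contains them both. Label: S.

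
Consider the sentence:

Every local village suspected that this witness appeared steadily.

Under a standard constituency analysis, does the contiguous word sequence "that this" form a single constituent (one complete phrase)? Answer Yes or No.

No

The smallest constituent containing the whole sequence is the subordinate clause [SBAR that this witness appeared steadily], but the sequence is only part of it — it straddles the boundary between complementizer "that" and clause "this witness appeared steadily".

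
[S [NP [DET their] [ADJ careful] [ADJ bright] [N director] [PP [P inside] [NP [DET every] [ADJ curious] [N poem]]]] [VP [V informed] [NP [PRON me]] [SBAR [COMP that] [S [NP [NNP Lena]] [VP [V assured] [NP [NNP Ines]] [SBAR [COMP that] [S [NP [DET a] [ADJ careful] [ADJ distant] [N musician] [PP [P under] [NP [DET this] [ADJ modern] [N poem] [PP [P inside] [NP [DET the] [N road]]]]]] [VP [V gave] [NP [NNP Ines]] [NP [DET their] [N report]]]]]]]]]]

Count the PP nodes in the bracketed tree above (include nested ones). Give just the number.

3

The PP constituents are: [PP inside every curious poem]; [PP under this modern poem inside the road]; [PP inside the road]. Total: 3.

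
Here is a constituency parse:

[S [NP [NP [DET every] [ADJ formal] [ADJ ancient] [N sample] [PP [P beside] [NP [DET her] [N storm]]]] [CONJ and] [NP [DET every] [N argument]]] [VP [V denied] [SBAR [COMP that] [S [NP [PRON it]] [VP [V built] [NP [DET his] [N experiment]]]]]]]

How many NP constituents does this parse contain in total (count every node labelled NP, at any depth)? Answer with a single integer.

Listing each NP by its span: [NP every formal ancient sample beside her storm and every argument]; [NP every formal ancient sample beside her storm]; [NP her storm]; [NP every argument]; [NP it]; [NP his experiment] — that makes 6.

6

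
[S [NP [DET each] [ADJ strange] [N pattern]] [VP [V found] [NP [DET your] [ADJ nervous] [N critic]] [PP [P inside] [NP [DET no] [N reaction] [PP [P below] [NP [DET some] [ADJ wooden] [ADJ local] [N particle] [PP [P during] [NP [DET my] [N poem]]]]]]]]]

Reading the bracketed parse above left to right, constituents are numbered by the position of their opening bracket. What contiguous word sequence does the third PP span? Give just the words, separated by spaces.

Opening `[PP` markers occur at word positions 8, 11, 16; the third of these opens the constituent [PP during my poem].

during my poem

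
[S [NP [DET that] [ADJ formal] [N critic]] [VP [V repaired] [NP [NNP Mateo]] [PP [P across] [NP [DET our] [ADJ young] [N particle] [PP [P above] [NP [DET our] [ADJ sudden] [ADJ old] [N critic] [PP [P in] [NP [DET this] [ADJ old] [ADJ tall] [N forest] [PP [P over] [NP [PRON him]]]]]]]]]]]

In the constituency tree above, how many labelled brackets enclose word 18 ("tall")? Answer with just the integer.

The word sits inside ADJ, which is inside NP, inside PP, inside NP, inside PP, inside NP, inside PP, inside VP, inside S — 9 brackets in all.

9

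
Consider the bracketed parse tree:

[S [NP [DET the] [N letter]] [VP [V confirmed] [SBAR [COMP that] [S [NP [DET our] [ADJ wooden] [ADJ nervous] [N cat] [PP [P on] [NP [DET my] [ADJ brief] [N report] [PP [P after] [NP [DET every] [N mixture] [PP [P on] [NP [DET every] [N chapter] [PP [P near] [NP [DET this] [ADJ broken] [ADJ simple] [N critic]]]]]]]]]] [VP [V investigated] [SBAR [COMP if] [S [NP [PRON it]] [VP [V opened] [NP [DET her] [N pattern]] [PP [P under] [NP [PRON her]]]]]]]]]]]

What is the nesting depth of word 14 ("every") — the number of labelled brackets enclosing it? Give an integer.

10

The word sits inside DET, which is inside NP, inside PP, inside NP, inside PP, inside NP, inside S, inside SBAR, inside VP, inside S — 10 brackets in all.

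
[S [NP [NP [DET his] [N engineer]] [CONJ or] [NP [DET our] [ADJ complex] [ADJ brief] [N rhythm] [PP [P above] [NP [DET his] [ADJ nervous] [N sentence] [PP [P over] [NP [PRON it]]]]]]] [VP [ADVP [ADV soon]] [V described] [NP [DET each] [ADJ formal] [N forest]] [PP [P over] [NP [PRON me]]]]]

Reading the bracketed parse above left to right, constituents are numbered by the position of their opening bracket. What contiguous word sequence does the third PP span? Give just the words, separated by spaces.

The PP opening brackets appear, in order, over: "above his nervous sentence over it"; "over it"; "over me". The third one spans "over me".

over me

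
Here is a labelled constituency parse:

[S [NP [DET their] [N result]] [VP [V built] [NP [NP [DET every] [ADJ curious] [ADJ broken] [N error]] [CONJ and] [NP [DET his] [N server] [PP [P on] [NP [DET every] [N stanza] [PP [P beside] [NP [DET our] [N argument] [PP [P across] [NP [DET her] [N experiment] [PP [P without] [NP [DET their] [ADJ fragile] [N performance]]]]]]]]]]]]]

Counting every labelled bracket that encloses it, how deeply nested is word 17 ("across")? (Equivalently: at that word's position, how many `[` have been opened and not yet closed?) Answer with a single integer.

Counting open brackets not yet closed at "across": [S [VP [NP [NP [PP [NP [PP [NP [PP [P = 10.

10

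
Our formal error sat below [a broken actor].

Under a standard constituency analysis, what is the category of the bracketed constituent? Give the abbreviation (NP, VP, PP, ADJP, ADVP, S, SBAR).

NP

The span is built around the noun "actor" — a noun phrase (NP).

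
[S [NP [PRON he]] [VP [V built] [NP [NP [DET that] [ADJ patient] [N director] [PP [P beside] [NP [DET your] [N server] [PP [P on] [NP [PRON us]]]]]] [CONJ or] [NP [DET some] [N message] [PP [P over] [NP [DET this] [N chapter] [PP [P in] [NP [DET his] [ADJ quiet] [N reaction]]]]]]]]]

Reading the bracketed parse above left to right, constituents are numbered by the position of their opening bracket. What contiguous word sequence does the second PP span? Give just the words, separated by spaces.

on us

In left-to-right order the PP constituents are "beside your server on us"; "on us"; "over this chapter in his quiet reaction"; "in his quiet reaction". Number 2 is "on us".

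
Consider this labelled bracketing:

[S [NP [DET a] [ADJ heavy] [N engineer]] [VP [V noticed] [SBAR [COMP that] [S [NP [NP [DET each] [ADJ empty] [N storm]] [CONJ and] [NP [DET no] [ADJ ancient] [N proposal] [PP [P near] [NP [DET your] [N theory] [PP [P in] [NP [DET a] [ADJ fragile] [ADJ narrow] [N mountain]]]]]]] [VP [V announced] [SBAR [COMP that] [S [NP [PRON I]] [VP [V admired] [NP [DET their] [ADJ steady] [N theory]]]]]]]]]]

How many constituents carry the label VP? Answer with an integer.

3

Scanning left to right, an opening `[VP` appears at word positions 4, 21, 24 — 3 in total.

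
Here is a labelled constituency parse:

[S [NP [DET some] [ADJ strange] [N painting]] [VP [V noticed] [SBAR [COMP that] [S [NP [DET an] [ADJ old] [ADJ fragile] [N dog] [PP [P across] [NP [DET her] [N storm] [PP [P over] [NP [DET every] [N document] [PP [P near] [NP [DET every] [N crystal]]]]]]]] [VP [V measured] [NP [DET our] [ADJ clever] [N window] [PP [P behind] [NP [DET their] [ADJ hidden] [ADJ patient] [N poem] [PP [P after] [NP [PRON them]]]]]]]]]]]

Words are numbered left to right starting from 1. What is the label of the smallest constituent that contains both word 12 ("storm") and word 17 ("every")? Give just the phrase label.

The smallest bracket enclosing both words is [NP her storm over every document near every crystal], so the label is NP.

NP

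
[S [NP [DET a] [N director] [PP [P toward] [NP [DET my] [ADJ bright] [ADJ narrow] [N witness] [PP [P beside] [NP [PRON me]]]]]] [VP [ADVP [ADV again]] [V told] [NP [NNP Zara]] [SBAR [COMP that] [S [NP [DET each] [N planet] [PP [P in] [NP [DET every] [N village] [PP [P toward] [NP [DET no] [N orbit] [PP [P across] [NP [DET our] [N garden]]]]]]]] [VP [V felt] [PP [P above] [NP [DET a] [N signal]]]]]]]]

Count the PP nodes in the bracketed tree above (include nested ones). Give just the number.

6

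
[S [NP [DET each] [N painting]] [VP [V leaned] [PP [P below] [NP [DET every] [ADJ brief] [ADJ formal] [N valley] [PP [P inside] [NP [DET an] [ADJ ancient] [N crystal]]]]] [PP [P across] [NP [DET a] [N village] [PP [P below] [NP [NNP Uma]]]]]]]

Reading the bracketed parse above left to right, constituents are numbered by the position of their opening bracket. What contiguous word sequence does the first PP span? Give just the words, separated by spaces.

below every brief formal valley inside an ancient crystal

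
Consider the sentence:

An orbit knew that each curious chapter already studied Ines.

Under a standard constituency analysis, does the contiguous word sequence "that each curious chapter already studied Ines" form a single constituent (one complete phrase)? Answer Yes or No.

These words form the whole subordinate clause headed by "that", so yes — one constituent.

Yes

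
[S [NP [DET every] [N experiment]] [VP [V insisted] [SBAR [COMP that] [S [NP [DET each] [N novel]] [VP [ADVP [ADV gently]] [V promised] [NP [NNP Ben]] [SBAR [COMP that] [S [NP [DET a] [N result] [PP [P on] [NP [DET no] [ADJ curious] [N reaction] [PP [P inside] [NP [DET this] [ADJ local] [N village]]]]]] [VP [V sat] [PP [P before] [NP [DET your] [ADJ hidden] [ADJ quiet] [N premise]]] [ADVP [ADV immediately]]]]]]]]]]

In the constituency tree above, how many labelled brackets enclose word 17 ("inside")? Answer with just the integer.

12

Counting open brackets not yet closed at "inside": [S [VP [SBAR [S [VP [SBAR [S [NP [PP [NP [PP [P = 12.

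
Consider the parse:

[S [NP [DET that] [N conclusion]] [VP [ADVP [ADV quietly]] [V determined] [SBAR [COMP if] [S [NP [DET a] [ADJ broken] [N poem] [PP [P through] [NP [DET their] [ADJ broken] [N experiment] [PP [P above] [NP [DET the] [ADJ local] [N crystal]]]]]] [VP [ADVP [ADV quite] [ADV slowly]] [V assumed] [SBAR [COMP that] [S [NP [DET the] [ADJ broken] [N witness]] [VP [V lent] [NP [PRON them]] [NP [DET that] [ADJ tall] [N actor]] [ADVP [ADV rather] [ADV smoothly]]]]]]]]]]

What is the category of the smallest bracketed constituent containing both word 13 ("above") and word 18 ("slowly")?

S

The smallest bracket enclosing both words is [S a broken poem through their broken experiment above the local crystal quite slowly assumed that the broken witness lent them that tall actor rather smoothly], so the label is S.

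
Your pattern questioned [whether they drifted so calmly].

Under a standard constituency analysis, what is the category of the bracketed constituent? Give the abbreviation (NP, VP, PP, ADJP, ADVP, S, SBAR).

The span is built around the complementizer "whether" — a subordinate clause (SBAR).

SBAR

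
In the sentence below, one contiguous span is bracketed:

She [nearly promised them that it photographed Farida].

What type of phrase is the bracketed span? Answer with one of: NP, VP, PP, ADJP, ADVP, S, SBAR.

VP

The span is built around the verb "promised" — a verb phrase (VP).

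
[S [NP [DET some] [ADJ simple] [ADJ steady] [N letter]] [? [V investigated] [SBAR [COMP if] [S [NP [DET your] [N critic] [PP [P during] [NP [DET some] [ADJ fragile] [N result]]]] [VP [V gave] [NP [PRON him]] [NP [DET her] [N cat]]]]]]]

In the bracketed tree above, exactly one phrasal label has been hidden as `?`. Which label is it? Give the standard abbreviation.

VP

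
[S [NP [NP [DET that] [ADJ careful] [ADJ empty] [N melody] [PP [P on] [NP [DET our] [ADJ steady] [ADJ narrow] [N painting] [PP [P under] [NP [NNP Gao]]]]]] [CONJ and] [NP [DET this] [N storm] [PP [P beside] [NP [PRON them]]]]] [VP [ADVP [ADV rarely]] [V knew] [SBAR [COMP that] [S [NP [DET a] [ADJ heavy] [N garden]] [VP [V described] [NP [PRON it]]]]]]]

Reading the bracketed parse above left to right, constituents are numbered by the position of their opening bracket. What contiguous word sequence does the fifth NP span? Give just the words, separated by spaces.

this storm beside them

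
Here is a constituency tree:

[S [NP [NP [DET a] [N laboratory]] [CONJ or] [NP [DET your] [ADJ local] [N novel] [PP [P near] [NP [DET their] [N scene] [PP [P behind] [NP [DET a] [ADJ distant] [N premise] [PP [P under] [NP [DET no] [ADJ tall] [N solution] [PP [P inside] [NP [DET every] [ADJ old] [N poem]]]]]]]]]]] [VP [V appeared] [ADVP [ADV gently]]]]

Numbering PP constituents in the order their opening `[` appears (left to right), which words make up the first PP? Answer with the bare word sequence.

near their scene behind a distant premise under no tall solution inside every old poem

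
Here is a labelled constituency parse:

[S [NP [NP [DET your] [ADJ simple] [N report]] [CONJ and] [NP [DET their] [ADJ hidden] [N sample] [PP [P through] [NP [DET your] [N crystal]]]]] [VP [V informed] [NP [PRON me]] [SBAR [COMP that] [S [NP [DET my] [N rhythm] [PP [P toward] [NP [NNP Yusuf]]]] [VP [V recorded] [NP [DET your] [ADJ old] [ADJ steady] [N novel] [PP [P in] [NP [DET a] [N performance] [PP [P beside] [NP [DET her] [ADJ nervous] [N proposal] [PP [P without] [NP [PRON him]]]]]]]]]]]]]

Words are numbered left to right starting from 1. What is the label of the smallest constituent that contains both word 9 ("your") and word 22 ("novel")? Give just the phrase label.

S

The smallest bracket enclosing both words is [S your simple report and their hidden sample through your crystal informed me that my rhythm toward Yusuf recorded your old steady novel in a performance beside her nervous proposal without him], so the label is S.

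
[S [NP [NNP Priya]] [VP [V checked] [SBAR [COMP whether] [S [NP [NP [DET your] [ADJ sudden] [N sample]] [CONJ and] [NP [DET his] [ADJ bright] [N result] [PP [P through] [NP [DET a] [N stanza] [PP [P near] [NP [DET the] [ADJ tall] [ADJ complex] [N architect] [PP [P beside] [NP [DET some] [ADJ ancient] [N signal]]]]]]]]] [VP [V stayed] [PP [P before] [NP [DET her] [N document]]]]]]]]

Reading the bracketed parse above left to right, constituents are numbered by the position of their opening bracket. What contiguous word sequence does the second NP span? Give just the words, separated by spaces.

your sudden sample and his bright result through a stanza near the tall complex architect beside some ancient signal

Opening `[NP` markers occur at word positions 1, 4, 4, 8, 12, 15, 20, 25; the second of these opens the constituent [NP your sudden sample and his bright result through a stanza near the tall complex architect beside some ancient signal].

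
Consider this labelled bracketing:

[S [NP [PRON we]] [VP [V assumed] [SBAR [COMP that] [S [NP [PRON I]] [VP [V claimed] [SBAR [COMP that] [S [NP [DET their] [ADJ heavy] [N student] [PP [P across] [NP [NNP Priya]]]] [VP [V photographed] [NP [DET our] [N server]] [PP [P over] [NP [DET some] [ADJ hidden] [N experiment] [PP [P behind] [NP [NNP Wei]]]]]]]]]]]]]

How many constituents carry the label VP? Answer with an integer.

3

Listing each VP by its span: [VP assumed that I claimed that their heavy student across Priya photographed our server over some hidden experiment behind Wei]; [VP claimed that their heavy student across Priya photographed our server over some hidden experiment behind Wei]; [VP photographed our server over some hidden experiment behind Wei] — that makes 3.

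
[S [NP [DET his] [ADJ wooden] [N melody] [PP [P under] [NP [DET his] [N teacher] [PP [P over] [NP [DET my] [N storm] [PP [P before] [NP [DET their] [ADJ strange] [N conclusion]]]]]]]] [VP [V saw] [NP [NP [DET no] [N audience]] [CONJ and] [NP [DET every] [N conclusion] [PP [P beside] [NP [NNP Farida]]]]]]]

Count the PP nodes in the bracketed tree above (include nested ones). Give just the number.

The PP constituents are: [PP under his teacher over my storm before their strange conclusion]; [PP over my storm before their strange conclusion]; [PP before their strange conclusion]; [PP beside Farida]. Total: 4.

4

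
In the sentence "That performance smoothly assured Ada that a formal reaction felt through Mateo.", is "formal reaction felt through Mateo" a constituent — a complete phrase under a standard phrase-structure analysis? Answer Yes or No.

No

The sequence begins inside the noun phrase "a formal reaction" and ends inside the verb phrase "felt through Mateo"; it crosses a phrase boundary, so no single node in the tree spans exactly those words.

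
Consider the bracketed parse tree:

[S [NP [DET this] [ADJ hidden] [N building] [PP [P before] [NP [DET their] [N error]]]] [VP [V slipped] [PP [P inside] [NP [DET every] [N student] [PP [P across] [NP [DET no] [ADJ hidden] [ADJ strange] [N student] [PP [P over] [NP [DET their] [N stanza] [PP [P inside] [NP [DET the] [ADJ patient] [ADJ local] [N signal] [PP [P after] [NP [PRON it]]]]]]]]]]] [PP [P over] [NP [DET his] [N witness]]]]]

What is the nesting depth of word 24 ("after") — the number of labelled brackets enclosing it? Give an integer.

12

Counting open brackets not yet closed at "after": [S [VP [PP [NP [PP [NP [PP [NP [PP [NP [PP [P = 12.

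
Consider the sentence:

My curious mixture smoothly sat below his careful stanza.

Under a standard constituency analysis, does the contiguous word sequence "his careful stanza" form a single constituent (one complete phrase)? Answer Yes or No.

Yes

These words form the whole noun phrase headed by "stanza", so yes — one constituent.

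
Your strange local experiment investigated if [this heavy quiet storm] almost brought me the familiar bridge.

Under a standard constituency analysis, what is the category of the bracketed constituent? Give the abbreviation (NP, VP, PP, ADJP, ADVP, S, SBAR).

NP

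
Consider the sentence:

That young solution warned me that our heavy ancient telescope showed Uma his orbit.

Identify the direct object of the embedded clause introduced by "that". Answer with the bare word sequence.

his orbit

The verb of the embedded clause introduced by "that" is "showed"; its direct object is the NP "his orbit".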